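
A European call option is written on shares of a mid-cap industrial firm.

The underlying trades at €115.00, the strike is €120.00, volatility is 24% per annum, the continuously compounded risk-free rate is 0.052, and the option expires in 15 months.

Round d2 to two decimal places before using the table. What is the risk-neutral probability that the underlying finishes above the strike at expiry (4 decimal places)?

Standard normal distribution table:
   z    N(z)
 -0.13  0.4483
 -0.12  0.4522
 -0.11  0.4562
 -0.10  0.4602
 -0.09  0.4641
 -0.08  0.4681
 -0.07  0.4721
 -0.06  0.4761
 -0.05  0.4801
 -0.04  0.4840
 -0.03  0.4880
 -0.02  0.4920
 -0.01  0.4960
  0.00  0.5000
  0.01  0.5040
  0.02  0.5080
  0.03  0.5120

0.4801

σ√T = 0.24 × 1.1180 = 0.2683
ln(S/K) + (r + σ²/2)T = ln(115/120) + (0.052 + 0.24²/2)·1.25 = -0.0426 + 0.1010 = 0.0584
d₁ = 0.0584 / 0.2683 = 0.2178 ⇒ 0.22
d₂ = d₁ − σ√T = 0.2178 − 0.2683 = -0.0505 ⇒ -0.05
Risk-neutral Pr[S_T > K] = N(d₂) = N(-0.05) = 0.4801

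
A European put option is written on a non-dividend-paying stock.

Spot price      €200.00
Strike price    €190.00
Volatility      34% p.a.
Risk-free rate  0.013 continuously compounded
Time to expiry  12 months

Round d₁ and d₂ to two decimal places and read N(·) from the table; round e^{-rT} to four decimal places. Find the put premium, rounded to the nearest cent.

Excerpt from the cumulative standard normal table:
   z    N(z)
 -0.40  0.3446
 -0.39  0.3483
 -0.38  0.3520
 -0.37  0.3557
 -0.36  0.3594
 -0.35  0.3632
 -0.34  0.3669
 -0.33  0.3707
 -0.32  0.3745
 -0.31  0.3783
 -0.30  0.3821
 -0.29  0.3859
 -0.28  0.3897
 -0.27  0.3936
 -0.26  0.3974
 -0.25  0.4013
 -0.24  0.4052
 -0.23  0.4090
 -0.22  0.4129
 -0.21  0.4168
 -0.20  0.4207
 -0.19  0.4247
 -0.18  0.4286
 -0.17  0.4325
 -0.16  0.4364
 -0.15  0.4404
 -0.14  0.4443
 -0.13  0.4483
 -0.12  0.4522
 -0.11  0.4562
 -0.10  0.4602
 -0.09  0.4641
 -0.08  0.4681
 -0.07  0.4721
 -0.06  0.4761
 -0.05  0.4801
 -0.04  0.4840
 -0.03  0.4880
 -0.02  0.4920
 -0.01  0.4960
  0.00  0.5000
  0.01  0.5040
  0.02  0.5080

€20.39

σ√T = 0.34 × 1.0000 = 0.3400
d₁ = [ln(200/190) + (0.013 + ½·0.34²)·1] / (σ√T) = (0.0513 + 0.0708) / 0.3400 = 0.3591 ⇒ 0.36
d₂ = 0.3591 − 0.3400 = 0.0191 ⇒ 0.02
e^(−rT) = e^(−0.013·1) = 0.9871
P = 190·0.9871·N(-0.02) − 200·N(-0.36) = 190·0.9871·0.4920 − 200·0.3594 = 92.2741 − 71.8800 = 20.3941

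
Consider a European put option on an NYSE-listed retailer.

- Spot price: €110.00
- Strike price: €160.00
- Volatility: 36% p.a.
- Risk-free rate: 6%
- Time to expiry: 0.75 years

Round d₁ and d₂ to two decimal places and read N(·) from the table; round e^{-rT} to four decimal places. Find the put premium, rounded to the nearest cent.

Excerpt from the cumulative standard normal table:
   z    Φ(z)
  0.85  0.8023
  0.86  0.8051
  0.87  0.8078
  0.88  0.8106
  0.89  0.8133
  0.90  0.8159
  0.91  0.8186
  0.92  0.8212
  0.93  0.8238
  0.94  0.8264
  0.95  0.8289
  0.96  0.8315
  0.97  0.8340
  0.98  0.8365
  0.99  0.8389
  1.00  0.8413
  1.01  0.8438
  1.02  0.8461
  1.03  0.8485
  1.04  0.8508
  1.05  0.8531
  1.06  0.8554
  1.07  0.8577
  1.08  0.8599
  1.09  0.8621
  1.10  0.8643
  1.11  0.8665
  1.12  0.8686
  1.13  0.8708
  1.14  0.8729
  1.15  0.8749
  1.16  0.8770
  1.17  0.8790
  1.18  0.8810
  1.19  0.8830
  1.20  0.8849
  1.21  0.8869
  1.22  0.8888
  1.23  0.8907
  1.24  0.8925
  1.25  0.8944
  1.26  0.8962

σ√T = 0.36·√0.75 = 0.3118
d₁ = [ln(110/160) + (0.06 + 0.36²/2)·0.75] / 0.3118 = [-0.3747 + 0.0936] / 0.3118 = -0.9016 → -0.90
d₂ = d₁ − σ√T = -0.9016 − 0.3118 = -1.2134 → -1.21
exp(−rT) = exp(−0.06·0.75) = 0.9560
N(−d₂) = N(1.21) = 0.8869;  N(−d₁) = N(0.90) = 0.8159
P = 160·0.9560·0.8869 − 110·0.8159 = 135.6602 − 89.7490 = 45.9112

€45.91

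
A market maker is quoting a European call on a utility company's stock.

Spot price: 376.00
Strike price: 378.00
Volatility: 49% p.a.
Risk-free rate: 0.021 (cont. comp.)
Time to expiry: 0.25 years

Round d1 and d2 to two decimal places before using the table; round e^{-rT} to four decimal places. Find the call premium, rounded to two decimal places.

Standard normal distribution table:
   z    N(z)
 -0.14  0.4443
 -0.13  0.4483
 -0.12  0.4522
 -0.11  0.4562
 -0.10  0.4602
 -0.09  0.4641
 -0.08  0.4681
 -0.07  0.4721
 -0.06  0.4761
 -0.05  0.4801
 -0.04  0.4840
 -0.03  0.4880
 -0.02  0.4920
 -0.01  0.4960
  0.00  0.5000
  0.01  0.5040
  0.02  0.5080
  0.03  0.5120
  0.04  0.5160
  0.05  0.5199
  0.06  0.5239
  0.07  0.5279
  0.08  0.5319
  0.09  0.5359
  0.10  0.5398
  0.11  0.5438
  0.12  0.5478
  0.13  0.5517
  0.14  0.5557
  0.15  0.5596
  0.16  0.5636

σ√T = 0.49 × 0.5000 = 0.2450
d₁ = [ln(376/378) + (0.021 + 0.49²/2)·0.25] / 0.2450 = [-0.0053 + 0.0353] / 0.2450 = 0.1223 ⇒ 0.12
d₂ = d₁ − σ√T = 0.1223 − 0.2450 = -0.1227 ⇒ -0.12
exp(−rT) = exp(−0.021·0.25) = 0.9948
C = 376·N(0.12) − 378·0.9948·N(-0.12) = 376·0.5478 − 378·0.9948·0.4522 = 205.9728 − 170.0428 = 35.9300

35.93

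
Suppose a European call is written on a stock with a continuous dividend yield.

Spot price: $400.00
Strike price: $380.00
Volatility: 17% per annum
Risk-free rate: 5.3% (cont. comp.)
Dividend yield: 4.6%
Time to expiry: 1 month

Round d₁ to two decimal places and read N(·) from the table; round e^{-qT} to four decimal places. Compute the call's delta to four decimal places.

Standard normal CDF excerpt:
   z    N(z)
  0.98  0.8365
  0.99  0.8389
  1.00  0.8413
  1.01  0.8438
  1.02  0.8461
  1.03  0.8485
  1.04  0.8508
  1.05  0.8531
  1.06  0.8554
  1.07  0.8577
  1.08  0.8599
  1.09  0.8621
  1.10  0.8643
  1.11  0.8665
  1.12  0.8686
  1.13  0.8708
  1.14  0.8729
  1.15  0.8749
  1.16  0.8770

0.8566

σ√T = 0.17 × 0.2887 = 0.0491
d₁ = [ln(400/380) + (0.053 − 0.046 + 0.17²/2)·0.08333] / 0.0491 = [0.0513 + 0.0018] / 0.0491 = 1.0816 ≈ 1.08
N(d₁) = N(1.08) = 0.8599
Δ_call = e^(−qT)·N(d₁) = 0.9962·0.8599 = 0.8566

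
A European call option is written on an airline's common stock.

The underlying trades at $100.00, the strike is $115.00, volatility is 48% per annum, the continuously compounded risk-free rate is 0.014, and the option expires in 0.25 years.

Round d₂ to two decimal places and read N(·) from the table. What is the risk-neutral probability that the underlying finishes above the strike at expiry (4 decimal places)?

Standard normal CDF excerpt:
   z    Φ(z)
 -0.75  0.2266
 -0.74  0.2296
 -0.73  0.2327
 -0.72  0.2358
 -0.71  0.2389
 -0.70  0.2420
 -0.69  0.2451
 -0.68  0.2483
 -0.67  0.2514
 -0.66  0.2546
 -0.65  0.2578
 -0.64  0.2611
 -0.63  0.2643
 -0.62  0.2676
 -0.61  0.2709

0.2451

σ√T = 0.48 × 0.5000 = 0.2400
d₁ = [ln(100/115) + (0.014 + 0.48²/2)·0.25] / 0.2400 = [-0.1398 + 0.0323] / 0.2400 = -0.4478 ⇒ -0.45
d₂ = d₁ − σ√T = -0.4478 − 0.2400 = -0.6878 ⇒ -0.69
Pr(exercise) under Q = N(d₂) = 0.2451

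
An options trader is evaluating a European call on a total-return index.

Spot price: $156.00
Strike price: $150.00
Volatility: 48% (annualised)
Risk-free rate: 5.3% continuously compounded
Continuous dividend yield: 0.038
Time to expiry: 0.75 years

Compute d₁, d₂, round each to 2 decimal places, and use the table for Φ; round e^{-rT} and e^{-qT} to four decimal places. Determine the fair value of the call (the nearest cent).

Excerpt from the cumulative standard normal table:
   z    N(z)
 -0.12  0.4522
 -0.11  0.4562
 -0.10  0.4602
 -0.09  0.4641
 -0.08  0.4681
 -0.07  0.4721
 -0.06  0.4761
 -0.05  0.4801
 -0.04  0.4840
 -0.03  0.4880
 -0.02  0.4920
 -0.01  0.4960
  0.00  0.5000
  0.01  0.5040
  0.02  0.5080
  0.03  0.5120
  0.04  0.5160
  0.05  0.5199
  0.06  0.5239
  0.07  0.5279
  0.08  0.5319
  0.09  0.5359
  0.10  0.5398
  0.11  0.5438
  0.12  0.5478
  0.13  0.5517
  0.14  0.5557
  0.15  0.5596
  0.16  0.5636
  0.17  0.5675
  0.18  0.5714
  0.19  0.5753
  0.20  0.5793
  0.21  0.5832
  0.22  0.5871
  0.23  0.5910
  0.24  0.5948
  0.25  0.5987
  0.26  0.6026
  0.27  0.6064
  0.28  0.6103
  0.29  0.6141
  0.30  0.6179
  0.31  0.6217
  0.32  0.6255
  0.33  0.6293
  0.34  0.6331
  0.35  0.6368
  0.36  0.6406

$28.51

T = 0.75;  σ√T = 0.4157
d₁ = [ln(156/150) + (0.053 − 0.038 + 0.48²/2)·0.75] / 0.4157 = [0.0392 + 0.0976] / 0.4157 = 0.3293 → 0.33
d₂ = d₁ − σ√T = 0.3293 − 0.4157 = -0.0864 → -0.09
exp(−qT) = exp(−0.038·0.75) = 0.9719;  exp(−rT) = exp(−0.053·0.75) = 0.9610
N(d₁) = N(0.33) = 0.6293;  N(d₂) = N(-0.09) = 0.4641
C = 156·0.9719·0.6293 − 150·0.9610·0.4641 = 95.4122 − 66.9000 = 28.5122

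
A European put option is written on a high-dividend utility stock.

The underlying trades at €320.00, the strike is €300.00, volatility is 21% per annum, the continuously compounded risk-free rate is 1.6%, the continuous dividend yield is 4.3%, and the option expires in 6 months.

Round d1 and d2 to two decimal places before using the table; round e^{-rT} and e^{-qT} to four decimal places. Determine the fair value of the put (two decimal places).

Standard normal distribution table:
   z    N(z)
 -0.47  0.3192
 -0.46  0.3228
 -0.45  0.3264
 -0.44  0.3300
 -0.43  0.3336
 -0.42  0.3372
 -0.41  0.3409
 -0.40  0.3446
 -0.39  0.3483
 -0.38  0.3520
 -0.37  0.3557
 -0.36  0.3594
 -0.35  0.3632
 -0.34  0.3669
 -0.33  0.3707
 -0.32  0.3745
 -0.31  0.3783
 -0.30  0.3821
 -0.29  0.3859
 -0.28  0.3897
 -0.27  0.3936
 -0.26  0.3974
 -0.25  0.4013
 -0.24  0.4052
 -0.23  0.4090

σ√T = 0.21 × 0.7071 = 0.1485
ln(S/K) + (r − q + σ²/2)T = ln(320/300) + (0.016 − 0.043 + 0.21²/2)·0.5 = 0.0645 − 0.0025 = 0.0621
d₁ = 0.0621 / 0.1485 = 0.4180 → 0.42
d₂ = d₁ − σ√T = 0.4180 − 0.1485 = 0.2695 → 0.27
exp(−qT) = exp(−0.043·0.5) = 0.9787;  exp(−rT) = exp(−0.016·0.5) = 0.9920
N(−d₂) = N(-0.27) = 0.3936;  N(−d₁) = N(-0.42) = 0.3372
P = 300·0.9920·0.3936 − 320·0.9787·0.3372 = 117.1354 − 105.6056 = 11.5297

€11.53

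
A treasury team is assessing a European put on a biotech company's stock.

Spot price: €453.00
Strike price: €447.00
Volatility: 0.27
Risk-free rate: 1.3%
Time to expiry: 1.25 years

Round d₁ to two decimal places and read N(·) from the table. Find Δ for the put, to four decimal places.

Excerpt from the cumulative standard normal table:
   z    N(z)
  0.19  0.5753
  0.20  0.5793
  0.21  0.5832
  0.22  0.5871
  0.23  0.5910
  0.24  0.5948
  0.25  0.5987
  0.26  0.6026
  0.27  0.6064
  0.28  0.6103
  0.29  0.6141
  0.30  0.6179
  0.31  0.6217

-0.4013

T = 1.25;  σ√T = 0.3019
ln(S/K) + (r + σ²/2)T = ln(453/447) + (0.013 + 0.27²/2)·1.25 = 0.0133 + 0.0618 = 0.0751
d₁ = 0.0751 / 0.3019 = 0.2489 ⇒ 0.25
N(d₁) = N(0.25) = 0.5987
Δ_put = N(d₁) − 1 = 0.5987 − 1 = -0.4013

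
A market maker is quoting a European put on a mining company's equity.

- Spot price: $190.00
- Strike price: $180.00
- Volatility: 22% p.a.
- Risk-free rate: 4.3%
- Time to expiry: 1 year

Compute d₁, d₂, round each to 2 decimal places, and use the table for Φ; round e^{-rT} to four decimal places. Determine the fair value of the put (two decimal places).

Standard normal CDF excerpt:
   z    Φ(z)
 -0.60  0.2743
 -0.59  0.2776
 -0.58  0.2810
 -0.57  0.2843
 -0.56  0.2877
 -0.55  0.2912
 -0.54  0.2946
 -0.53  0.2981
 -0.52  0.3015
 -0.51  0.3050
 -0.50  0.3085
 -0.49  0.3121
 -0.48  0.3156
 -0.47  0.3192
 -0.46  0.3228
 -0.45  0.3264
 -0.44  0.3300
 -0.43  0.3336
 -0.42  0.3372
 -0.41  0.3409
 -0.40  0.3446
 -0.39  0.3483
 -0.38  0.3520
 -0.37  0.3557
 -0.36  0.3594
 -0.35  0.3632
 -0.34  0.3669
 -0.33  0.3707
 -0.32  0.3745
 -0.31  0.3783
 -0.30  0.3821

$8.59

T = 1;  σ√T = 0.2200
d₁ = [ln(190/180) + (0.043 + 0.22²/2)·1] / 0.2200 = [0.0541 + 0.0672] / 0.2200 = 0.5512 → 0.55
d₂ = d₁ − σ√T = 0.5512 − 0.2200 = 0.3312 → 0.33
e^(−rT) = e^(−0.043·1) = 0.9579
P = 180·0.9579·N(-0.33) − 190·N(-0.55) = 180·0.9579·0.3707 − 190·0.2912 = 63.9168 − 55.3280 = 8.5888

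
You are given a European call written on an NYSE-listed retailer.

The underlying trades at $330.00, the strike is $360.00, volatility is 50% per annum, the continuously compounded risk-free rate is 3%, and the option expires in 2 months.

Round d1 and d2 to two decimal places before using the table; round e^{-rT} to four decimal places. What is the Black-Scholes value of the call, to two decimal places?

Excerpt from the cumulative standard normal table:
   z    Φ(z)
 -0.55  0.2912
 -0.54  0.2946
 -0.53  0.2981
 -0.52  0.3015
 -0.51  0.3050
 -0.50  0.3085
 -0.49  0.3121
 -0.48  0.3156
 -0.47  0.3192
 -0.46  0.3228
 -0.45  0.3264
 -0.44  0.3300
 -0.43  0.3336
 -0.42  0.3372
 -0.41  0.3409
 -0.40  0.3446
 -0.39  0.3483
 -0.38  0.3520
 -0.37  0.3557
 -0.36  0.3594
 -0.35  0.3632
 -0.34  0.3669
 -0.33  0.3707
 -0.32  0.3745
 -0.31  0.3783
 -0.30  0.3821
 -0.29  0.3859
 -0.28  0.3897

$15.59

T = 0.1667;  σ√T = 0.2041
ln(S/K) + (r + σ²/2)T = ln(330/360) + (0.03 + 0.5²/2)·0.1667 = -0.0870 + 0.0258 = -0.0612
d₁ = -0.0612 / 0.2041 = -0.2997 → -0.30
d₂ = d₁ − σ√T = -0.2997 − 0.2041 = -0.5038 → -0.50
e^(−rT) = e^(−0.03·0.1667) = 0.9950
N(d₁) = N(-0.30) = 0.3821;  N(d₂) = N(-0.50) = 0.3085
C = 330·0.3821 − 360·0.9950·0.3085 = 126.0930 − 110.5047 = 15.5883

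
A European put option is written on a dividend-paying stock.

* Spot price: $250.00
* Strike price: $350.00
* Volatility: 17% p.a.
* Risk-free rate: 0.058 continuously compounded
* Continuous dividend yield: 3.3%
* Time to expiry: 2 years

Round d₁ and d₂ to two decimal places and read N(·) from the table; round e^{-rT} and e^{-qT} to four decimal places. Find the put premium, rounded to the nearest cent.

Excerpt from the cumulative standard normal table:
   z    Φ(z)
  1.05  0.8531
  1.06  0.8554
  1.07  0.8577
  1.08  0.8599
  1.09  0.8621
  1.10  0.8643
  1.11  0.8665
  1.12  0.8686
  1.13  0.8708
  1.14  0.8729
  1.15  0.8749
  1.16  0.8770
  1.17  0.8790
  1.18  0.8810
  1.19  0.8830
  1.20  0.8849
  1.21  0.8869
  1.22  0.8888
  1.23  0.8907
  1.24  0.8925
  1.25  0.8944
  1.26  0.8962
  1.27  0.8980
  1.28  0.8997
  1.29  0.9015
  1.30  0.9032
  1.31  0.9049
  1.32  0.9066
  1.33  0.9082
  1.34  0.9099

$81.31

T = 2;  σ√T = 0.2404
d₁ = [ln(250/350) + (0.058 − 0.033 + 0.17²/2)·2] / 0.2404 = [-0.3365 + 0.0789] / 0.2404 = -1.0714 ⇒ -1.07
d₂ = d₁ − σ√T = -1.0714 − 0.2404 = -1.3118 ⇒ -1.31
e^(−qT) = e^(−0.033·2) = 0.9361;  e^(−rT) = e^(−0.058·2) = 0.8905
N(−d₂) = N(1.31) = 0.9049;  N(−d₁) = N(1.07) = 0.8577
P = 350·0.8905·0.9049 − 250·0.9361·0.8577 = 282.0347 − 200.7232 = 81.3115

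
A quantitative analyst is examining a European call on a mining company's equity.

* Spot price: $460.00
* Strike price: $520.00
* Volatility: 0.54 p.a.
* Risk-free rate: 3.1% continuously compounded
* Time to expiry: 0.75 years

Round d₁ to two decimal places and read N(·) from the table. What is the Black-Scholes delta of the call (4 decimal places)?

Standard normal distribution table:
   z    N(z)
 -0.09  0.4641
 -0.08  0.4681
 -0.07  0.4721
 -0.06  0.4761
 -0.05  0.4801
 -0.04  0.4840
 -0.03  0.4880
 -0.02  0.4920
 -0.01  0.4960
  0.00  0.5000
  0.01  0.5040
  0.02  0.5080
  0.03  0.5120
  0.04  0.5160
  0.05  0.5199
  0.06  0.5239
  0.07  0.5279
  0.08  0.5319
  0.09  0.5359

σ√T = 0.54·√0.75 = 0.4677
d₁ = [ln(460/520) + (0.031 + 0.54²/2)·0.75] / 0.4677 = [-0.1226 + 0.1326] / 0.4677 = 0.0214 ≈ 0.02
N(d₁) = N(0.02) = 0.5080
Δ_call = N(d₁) = 0.5080

0.5080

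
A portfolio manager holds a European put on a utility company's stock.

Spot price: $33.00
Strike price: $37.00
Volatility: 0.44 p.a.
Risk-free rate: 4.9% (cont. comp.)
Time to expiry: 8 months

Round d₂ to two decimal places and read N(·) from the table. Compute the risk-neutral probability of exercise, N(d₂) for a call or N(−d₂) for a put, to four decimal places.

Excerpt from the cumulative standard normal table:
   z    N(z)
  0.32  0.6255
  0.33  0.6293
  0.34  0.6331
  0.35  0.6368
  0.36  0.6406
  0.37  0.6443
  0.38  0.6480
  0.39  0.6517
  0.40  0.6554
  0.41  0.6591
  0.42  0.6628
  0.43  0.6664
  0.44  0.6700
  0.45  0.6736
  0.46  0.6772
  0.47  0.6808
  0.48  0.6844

T = 0.6667;  σ√T = 0.3593
d₁ = [ln(33/37) + (0.049 + 0.44²/2)·0.6667] / 0.3593 = [-0.1144 + 0.0972] / 0.3593 = -0.0479 ≈ -0.05
d₂ = d₁ − σ√T = -0.0479 − 0.3593 = -0.4072 ≈ -0.41
Pr(exercise) under Q = N(−d₂) = N(0.41) = 0.6591

0.6591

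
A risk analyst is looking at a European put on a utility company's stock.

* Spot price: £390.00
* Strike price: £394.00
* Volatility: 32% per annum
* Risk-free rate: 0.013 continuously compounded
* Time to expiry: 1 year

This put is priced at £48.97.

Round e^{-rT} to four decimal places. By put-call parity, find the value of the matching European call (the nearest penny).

£50.05

e^(−rT) = e^(−0.013·1) = 0.9871
Put-call parity: C − P = S − K·e^(−rT) = 390 − 394·0.9871 = 390 − 388.9174 = 1.0826
C = P + (C − P) = 48.97 + (1.0826) = 50.0526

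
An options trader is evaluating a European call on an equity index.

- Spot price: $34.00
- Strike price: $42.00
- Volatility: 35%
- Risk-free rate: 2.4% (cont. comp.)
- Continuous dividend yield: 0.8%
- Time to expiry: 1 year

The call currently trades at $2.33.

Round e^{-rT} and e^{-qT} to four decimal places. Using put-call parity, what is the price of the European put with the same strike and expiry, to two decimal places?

e^(−qT) = e^(−0.008·1) = 0.9920;  e^(−rT) = e^(−0.024·1) = 0.9763
Put-call parity: C − P = S·e^(−qT) − K·e^(−rT) = 34·0.9920 − 42·0.9763 = 33.7280 − 41.0046 = -7.2766
P = C − (C − P) = 2.33 − (-7.2766) = 9.6066

$9.61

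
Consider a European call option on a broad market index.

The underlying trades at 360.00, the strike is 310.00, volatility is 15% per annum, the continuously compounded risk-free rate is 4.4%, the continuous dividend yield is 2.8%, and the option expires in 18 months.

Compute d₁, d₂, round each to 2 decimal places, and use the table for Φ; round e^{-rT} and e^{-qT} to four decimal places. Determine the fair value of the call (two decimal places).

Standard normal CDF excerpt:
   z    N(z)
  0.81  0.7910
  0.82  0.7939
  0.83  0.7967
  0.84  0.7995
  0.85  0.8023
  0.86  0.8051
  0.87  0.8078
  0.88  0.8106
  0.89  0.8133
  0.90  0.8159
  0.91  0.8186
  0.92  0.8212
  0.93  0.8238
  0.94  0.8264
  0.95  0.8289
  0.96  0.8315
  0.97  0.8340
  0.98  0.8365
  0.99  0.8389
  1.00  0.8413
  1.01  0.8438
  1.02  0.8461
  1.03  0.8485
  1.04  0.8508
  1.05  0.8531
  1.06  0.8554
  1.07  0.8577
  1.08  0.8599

σ√T = 0.15·√1.5 = 0.1837
d₁ = [ln(360/310) + (0.044 − 0.028 + 0.15²/2)·1.5] / 0.1837 = [0.1495 + 0.0409] / 0.1837 = 1.0364 → 1.04
d₂ = d₁ − σ√T = 1.0364 − 0.1837 = 0.8527 → 0.85
exp(−qT) = exp(−0.028·1.5) = 0.9589;  exp(−rT) = exp(−0.044·1.5) = 0.9361
N(d₁) = N(1.04) = 0.8508;  N(d₂) = N(0.85) = 0.8023
C = 360·0.9589·0.8508 − 310·0.9361·0.8023 = 293.6996 − 232.8202 = 60.8793

60.88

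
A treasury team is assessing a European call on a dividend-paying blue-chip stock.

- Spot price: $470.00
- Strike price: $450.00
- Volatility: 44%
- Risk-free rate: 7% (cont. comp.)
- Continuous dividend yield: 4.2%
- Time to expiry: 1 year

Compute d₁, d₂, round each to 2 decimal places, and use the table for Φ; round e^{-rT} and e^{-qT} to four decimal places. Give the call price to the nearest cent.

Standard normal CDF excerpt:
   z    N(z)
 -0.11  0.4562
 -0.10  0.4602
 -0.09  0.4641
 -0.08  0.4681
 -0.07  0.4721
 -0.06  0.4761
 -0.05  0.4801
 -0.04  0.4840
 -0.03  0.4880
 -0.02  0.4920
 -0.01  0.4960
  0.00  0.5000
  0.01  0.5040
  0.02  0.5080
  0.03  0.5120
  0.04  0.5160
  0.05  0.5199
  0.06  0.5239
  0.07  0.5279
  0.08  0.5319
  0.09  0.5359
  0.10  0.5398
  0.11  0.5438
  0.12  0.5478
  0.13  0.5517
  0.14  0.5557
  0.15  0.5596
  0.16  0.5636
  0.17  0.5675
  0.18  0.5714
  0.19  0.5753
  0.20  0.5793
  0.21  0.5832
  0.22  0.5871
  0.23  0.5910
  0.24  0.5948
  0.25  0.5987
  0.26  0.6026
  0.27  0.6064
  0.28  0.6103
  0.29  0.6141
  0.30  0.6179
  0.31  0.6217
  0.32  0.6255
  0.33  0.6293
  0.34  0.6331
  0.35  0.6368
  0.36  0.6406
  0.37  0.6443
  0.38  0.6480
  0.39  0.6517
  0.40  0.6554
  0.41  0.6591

σ√T = 0.44 × 1.0000 = 0.4400
d₁ = [ln(470/450) + (0.07 − 0.042 + 0.44²/2)·1] / 0.4400 = [0.0435 + 0.1248] / 0.4400 = 0.3825 ⇒ 0.38
d₂ = d₁ − σ√T = 0.3825 − 0.4400 = -0.0575 ⇒ -0.06
e^(−qT) = e^(−0.042·1) = 0.9589;  e^(−rT) = e^(−0.07·1) = 0.9324
N(d₁) = N(0.38) = 0.6480;  N(d₂) = N(-0.06) = 0.4761
C = 470·0.9589·0.6480 − 450·0.9324·0.4761 = 292.0426 − 199.7620 = 92.2805

$92.28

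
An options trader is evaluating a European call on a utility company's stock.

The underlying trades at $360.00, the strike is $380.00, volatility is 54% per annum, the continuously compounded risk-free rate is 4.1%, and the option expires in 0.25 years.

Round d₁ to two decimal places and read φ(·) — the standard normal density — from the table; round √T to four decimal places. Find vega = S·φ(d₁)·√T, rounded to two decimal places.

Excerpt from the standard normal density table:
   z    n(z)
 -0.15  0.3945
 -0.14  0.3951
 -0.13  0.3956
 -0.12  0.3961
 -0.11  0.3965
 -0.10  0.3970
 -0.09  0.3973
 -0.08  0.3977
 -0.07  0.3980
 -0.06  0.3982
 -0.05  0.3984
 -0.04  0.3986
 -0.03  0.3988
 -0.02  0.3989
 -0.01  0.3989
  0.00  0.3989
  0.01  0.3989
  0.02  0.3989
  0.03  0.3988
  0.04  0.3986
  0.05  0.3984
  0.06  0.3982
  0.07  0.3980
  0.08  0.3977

71.78

T = 0.25;  σ√T = 0.2700
d₁ = [ln(360/380) + (0.041 + 0.54²/2)·0.25] / 0.2700 = [-0.0541 + 0.0467] / 0.2700 = -0.0273 ≈ -0.03
√T = √0.25 = 0.5000
φ(d₁) = φ(-0.03) = 0.3988
vega = S·φ(d₁)·√T = 360·0.3988·0.5000 = 71.7840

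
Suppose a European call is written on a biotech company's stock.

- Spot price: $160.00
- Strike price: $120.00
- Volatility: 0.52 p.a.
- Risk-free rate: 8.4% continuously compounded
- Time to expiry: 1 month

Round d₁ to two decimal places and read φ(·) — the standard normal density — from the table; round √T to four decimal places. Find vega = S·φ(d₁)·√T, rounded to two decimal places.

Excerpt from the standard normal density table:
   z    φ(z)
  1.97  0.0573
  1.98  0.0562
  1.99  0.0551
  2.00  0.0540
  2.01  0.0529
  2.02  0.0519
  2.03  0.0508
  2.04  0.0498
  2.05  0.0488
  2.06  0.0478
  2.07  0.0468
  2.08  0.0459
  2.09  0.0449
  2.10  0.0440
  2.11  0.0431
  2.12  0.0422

σ√T = 0.52·√0.08333 = 0.1501
ln(S/K) + (r + σ²/2)T = ln(160/120) + (0.084 + 0.52²/2)·0.08333 = 0.2877 + 0.0183 = 0.3059
d₁ = 0.3059 / 0.1501 = 2.0381 → 2.04
√T = √0.08333 = 0.2887
φ(d₁) = φ(2.04) = 0.0498
vega = S·φ(d₁)·√T = 160·0.0498·0.2887 = 2.3004
(Vega is the same for a European call and put with the same parameters.)

2.30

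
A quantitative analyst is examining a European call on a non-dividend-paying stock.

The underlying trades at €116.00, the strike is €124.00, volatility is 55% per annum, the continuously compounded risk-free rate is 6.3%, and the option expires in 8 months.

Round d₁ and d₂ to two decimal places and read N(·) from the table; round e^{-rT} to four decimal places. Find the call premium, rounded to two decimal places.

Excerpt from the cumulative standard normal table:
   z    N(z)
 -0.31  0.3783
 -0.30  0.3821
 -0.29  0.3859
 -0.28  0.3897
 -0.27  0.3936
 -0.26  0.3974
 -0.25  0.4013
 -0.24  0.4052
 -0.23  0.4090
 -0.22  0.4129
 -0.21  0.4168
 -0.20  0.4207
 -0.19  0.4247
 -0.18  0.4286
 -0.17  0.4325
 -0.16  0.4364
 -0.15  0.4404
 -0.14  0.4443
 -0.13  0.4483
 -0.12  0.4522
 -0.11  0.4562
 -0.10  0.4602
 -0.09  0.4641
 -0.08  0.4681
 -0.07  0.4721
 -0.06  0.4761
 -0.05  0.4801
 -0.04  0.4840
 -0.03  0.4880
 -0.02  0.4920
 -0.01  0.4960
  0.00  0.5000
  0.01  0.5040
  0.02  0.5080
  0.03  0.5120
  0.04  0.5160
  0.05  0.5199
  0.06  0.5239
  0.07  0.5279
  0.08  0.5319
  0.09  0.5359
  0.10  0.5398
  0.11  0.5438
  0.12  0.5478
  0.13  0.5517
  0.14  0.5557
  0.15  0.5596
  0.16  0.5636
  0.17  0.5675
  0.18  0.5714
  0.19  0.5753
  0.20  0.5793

€19.49

σ√T = 0.55 × 0.8165 = 0.4491
d₁ = [ln(116/124) + (0.063 + 0.55²/2)·0.6667] / 0.4491 = [-0.0667 + 0.1428] / 0.4491 = 0.1696 which rounds to 0.17
d₂ = d₁ − σ√T = 0.1696 − 0.4491 = -0.2795 which rounds to -0.28
exp(−rT) = exp(−0.063·0.6667) = 0.9589
N(d₁) = N(0.17) = 0.5675;  N(d₂) = N(-0.28) = 0.3897
C = 116·0.5675 − 124·0.9589·0.3897 = 65.8300 − 46.3367 = 19.4933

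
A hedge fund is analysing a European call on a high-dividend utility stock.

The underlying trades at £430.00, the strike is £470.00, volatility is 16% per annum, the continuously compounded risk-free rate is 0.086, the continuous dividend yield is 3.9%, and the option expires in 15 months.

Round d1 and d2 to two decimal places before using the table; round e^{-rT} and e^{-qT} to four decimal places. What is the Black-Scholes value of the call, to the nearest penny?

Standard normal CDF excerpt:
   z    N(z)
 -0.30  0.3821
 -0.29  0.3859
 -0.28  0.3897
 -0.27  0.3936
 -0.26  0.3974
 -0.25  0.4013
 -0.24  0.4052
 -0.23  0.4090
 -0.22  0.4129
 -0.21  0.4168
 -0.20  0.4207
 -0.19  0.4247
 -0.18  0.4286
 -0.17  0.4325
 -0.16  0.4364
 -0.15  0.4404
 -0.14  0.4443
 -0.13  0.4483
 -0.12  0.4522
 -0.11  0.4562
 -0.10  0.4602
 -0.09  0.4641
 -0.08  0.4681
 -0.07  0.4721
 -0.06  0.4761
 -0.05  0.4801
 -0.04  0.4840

T = 1.25;  σ√T = 0.1789
ln(S/K) + (r − q + σ²/2)T = ln(430/470) + (0.086 − 0.039 + 0.16²/2)·1.25 = -0.0889 + 0.0747 = -0.0142
d₁ = -0.0142 / 0.1789 = -0.0794 → -0.08
d₂ = d₁ − σ√T = -0.0794 − 0.1789 = -0.2583 → -0.26
exp(−qT) = exp(−0.039·1.25) = 0.9524;  exp(−rT) = exp(−0.086·1.25) = 0.8981
N(d₁) = N(-0.08) = 0.4681;  N(d₂) = N(-0.26) = 0.3974
C = 430·0.9524·0.4681 − 470·0.8981·0.3974 = 191.7019 − 167.7453 = 23.9566

£23.96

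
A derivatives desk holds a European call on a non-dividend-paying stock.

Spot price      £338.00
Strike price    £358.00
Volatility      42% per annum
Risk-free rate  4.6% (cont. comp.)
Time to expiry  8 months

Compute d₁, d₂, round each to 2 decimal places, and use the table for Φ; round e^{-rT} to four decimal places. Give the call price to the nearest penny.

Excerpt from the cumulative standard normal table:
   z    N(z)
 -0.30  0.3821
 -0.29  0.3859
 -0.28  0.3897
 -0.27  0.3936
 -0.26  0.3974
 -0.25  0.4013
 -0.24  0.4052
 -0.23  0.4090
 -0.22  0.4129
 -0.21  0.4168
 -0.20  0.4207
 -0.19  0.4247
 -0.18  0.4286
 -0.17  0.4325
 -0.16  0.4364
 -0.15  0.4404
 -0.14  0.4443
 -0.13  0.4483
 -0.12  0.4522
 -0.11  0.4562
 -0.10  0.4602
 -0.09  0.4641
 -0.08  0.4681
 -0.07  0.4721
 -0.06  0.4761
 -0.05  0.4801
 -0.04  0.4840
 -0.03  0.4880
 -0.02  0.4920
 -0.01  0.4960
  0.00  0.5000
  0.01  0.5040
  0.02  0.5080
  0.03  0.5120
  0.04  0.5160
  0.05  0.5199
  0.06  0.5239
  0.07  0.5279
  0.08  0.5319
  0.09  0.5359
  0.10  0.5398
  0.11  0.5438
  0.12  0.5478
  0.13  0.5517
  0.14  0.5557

£41.81

T = 0.6667;  σ√T = 0.3429
d₁ = [ln(338/358) + (0.046 + 0.42²/2)·0.6667] / 0.3429 = [-0.0575 + 0.0895] / 0.3429 = 0.0933 ⇒ 0.09
d₂ = d₁ − σ√T = 0.0933 − 0.3429 = -0.2497 ⇒ -0.25
exp(−rT) = exp(−0.046·0.6667) = 0.9698
N(d₁) = N(0.09) = 0.5359;  N(d₂) = N(-0.25) = 0.4013
C = 338·0.5359 − 358·0.9698·0.4013 = 181.1342 − 139.3267 = 41.8075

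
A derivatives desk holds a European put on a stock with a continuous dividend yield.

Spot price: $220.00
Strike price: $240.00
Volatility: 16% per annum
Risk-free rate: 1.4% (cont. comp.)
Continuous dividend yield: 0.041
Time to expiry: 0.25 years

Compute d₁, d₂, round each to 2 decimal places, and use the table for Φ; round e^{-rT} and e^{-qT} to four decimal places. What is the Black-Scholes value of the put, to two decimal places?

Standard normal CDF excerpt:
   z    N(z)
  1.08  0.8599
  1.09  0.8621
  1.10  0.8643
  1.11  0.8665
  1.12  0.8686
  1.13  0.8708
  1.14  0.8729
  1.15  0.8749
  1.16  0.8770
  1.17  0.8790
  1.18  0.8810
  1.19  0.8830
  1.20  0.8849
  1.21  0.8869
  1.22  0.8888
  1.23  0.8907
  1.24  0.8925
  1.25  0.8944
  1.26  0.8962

$22.49

σ√T = 0.16·√0.25 = 0.0800
ln(S/K) + (r − q + σ²/2)T = ln(220/240) + (0.014 − 0.041 + 0.16²/2)·0.25 = -0.0870 − 0.0036 = -0.0906
d₁ = -0.0906 / 0.0800 = -1.1320 which rounds to -1.13
d₂ = d₁ − σ√T = -1.1320 − 0.0800 = -1.2120 which rounds to -1.21
exp(−qT) = exp(−0.041·0.25) = 0.9898;  exp(−rT) = exp(−0.014·0.25) = 0.9965
P = 240·0.9965·N(1.21) − 220·0.9898·N(1.13) = 240·0.9965·0.8869 − 220·0.9898·0.8708 = 212.1110 − 189.6219 = 22.4891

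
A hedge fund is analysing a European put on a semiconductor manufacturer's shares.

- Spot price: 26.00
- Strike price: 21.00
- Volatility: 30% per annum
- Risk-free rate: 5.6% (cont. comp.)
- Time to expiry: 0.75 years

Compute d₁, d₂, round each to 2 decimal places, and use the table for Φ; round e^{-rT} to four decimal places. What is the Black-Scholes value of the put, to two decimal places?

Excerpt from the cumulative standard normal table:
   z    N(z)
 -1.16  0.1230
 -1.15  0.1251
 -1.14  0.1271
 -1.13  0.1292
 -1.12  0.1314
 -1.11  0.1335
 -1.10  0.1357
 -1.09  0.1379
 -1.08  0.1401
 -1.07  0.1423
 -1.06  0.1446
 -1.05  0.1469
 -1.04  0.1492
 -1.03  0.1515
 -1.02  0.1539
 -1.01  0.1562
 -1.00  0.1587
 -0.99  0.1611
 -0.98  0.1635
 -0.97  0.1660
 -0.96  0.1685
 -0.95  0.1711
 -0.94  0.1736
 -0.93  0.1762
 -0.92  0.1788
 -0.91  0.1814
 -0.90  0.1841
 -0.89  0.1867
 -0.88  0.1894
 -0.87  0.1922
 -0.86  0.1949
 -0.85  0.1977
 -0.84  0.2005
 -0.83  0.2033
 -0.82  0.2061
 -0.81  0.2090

0.51

T = 0.75;  σ√T = 0.2598
d₁ = [ln(26/21) + (0.056 + 0.3²/2)·0.75] / 0.2598 = [0.2136 + 0.0758] / 0.2598 = 1.1136 which rounds to 1.11
d₂ = d₁ − σ√T = 1.1136 − 0.2598 = 0.8538 which rounds to 0.85
e^(−rT) = e^(−0.056·0.75) = 0.9589
N(−d₂) = N(-0.85) = 0.1977;  N(−d₁) = N(-1.11) = 0.1335
P = 21·0.9589·0.1977 − 26·0.1335 = 3.9811 − 3.4710 = 0.5101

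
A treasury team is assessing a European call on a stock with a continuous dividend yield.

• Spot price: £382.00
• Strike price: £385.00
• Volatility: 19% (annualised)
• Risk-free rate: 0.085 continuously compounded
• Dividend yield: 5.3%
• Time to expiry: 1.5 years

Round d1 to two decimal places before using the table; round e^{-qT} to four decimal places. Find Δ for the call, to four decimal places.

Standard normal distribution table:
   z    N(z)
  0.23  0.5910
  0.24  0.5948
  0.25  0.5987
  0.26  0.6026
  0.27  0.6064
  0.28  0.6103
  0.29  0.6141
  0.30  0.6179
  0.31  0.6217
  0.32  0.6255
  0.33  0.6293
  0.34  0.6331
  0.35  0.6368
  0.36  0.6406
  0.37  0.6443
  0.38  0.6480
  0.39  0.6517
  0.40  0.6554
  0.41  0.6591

0.5672

σ√T = 0.19 × 1.2247 = 0.2327
ln(S/K) + (r − q + σ²/2)T = ln(382/385) + (0.085 − 0.053 + 0.19²/2)·1.5 = -0.0078 + 0.0751 = 0.0673
d₁ = 0.0673 / 0.2327 = 0.2890 which rounds to 0.29
N(d₁) = N(0.29) = 0.6141
Δ_call = e^(−qT)·N(d₁) = 0.9236·0.6141 = 0.5672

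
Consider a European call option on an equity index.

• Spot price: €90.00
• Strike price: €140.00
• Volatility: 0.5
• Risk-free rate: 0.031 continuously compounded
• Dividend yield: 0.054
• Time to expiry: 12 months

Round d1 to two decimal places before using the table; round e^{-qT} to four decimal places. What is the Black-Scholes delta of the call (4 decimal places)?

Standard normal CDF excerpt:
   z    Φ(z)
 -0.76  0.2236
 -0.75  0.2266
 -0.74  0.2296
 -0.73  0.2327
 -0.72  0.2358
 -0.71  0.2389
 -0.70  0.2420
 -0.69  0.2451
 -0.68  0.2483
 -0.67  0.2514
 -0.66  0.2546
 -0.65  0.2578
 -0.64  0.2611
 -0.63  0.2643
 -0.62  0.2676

0.2352

T = 1;  σ√T = 0.5000
d₁ = [ln(90/140) + (0.031 − 0.054 + ½·0.5²)·1] / (σ√T) = (-0.4418 + 0.1020) / 0.5000 = -0.6797 → -0.68
N(d₁) = N(-0.68) = 0.2483
Δ_call = exp(−qT)·N(d₁) = 0.9474·0.2483 = 0.2352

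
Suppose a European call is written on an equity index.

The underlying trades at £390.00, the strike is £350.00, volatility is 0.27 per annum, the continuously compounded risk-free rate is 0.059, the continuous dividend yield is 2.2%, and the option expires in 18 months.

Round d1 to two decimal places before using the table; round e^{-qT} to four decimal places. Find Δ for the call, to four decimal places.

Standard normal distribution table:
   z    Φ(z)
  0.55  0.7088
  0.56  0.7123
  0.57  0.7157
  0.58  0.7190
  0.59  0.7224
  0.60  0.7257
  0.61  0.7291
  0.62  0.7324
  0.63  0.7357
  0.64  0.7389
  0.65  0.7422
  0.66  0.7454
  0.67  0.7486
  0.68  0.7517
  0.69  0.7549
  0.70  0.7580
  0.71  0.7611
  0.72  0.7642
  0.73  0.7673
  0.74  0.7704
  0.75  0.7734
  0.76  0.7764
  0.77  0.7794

0.7212

T = 1.5;  σ√T = 0.3307
ln(S/K) + (r − q + σ²/2)T = ln(390/350) + (0.059 − 0.022 + 0.27²/2)·1.5 = 0.1082 + 0.1102 = 0.2184
d₁ = 0.2184 / 0.3307 = 0.6604 ≈ 0.66
N(d₁) = N(0.66) = 0.7454
Δ_call = e^(−qT)·N(d₁) = 0.9675·0.7454 = 0.7212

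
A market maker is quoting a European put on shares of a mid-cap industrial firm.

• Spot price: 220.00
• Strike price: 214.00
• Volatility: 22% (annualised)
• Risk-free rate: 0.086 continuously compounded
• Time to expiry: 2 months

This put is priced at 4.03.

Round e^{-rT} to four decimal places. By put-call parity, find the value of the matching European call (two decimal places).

13.07

exp(−rT) = exp(−0.086·0.1667) = 0.9858
Put-call parity: C − P = S − K·e^(−rT) = 220 − 214·0.9858 = 220 − 210.9612 = 9.0388
C = P + (C − P) = 4.03 + (9.0388) = 13.0688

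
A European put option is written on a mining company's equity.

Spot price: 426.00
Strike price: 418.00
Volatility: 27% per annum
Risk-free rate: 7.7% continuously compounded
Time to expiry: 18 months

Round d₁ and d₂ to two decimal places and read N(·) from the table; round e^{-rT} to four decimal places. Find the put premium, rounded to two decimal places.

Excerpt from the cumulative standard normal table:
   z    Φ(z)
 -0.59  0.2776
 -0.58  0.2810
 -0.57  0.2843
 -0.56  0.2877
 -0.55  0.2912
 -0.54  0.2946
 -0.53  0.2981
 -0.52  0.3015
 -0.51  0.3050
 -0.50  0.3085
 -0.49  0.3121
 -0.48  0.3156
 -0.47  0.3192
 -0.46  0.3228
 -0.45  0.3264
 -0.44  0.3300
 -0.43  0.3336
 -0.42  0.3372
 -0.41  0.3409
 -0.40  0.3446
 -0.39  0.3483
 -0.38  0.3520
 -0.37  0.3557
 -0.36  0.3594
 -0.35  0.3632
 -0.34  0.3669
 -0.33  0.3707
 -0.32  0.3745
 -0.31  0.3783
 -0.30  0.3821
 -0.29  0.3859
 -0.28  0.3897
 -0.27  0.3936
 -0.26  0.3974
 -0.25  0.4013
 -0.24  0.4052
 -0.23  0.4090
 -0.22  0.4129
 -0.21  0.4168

29.78

T = 1.5;  σ√T = 0.3307
ln(S/K) + (r + σ²/2)T = ln(426/418) + (0.077 + 0.27²/2)·1.5 = 0.0190 + 0.1702 = 0.1891
d₁ = 0.1891 / 0.3307 = 0.5719 ⇒ 0.57
d₂ = d₁ − σ√T = 0.5719 − 0.3307 = 0.2413 ⇒ 0.24
e^(−rT) = e^(−0.077·1.5) = 0.8909
P = 418·0.8909·N(-0.24) − 426·N(-0.57) = 418·0.8909·0.4052 − 426·0.2843 = 150.8949 − 121.1118 = 29.7831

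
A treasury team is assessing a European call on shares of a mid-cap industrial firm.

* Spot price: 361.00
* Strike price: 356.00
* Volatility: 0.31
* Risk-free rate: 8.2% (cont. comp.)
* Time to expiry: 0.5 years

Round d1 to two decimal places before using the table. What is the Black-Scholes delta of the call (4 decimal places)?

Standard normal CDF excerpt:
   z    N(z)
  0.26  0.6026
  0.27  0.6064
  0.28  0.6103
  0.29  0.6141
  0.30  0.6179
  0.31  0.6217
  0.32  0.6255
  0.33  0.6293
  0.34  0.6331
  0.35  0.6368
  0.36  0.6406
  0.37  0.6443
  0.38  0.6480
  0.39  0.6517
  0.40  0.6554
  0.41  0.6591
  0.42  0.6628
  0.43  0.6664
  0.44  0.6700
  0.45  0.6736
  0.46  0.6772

0.6406

T = 0.5;  σ√T = 0.2192
d₁ = [ln(361/356) + (0.082 + ½·0.31²)·0.5] / (σ√T) = (0.0139 + 0.0650) / 0.2192 = 0.3603 → 0.36
N(d₁) = N(0.36) = 0.6406
Δ_call = N(d₁) = 0.6406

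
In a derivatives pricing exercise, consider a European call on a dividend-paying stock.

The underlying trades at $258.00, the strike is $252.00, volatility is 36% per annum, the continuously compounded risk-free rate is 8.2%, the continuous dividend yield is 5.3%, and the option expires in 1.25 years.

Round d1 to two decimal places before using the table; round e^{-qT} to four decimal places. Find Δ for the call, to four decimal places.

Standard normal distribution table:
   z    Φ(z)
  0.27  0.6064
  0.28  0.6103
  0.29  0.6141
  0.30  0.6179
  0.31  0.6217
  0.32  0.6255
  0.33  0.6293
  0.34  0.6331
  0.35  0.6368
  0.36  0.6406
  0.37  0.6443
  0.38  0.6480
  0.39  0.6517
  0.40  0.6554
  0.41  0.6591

0.5960

σ√T = 0.36 × 1.1180 = 0.4025
d₁ = [ln(258/252) + (0.082 − 0.053 + 0.36²/2)·1.25] / 0.4025 = [0.0235 + 0.1172] / 0.4025 = 0.3498 ⇒ 0.35
N(d₁) = N(0.35) = 0.6368
Δ_call = e^(−qT)·N(d₁) = 0.9359·0.6368 = 0.5960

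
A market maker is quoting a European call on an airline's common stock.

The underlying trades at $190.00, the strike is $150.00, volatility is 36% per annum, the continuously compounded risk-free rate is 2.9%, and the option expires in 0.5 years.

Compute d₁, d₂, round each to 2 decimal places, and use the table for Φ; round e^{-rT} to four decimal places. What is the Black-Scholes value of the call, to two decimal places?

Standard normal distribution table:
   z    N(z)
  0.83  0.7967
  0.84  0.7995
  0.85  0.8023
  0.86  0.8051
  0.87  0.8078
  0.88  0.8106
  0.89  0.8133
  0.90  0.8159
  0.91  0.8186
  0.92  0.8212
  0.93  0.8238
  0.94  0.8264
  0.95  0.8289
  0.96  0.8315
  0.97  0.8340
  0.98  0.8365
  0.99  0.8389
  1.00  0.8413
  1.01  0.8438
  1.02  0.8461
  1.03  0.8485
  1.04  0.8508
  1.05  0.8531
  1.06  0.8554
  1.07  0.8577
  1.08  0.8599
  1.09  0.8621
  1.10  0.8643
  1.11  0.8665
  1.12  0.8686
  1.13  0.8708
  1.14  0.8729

$45.61

σ√T = 0.36 × 0.7071 = 0.2546
d₁ = [ln(190/150) + (0.029 + ½·0.36²)·0.5] / (σ√T) = (0.2364 + 0.0469) / 0.2546 = 1.1129 ≈ 1.11
d₂ = 1.1129 − 0.2546 = 0.8583 ≈ 0.86
exp(−rT) = exp(−0.029·0.5) = 0.9856
C = 190·N(1.11) − 150·0.9856·N(0.86) = 190·0.8665 − 150·0.9856·0.8051 = 164.6350 − 119.0260 = 45.6090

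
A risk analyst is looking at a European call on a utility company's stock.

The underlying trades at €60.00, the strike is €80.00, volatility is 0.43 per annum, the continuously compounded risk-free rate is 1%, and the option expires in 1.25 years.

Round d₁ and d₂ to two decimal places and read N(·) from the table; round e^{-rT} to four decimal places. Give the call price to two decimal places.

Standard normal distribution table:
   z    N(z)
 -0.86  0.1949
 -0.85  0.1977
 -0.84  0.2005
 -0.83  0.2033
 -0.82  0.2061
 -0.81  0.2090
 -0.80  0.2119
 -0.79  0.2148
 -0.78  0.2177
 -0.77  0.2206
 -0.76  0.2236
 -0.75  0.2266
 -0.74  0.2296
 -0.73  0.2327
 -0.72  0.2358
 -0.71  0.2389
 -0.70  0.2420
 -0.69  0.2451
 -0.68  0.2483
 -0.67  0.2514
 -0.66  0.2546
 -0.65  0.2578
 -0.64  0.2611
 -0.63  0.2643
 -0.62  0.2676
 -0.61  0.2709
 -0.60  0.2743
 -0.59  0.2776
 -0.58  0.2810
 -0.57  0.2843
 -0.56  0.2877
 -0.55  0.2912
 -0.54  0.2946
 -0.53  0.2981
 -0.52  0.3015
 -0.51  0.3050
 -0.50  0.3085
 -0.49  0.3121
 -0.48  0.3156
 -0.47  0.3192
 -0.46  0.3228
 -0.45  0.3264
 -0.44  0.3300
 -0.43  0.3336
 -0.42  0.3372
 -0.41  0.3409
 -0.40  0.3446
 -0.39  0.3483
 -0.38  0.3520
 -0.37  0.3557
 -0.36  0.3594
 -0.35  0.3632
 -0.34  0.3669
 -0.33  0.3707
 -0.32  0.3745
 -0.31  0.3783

€5.73

T = 1.25;  σ√T = 0.4808
d₁ = [ln(60/80) + (0.01 + ½·0.43²)·1.25] / (σ√T) = (-0.2877 + 0.1281) / 0.4808 = -0.3320 ≈ -0.33
d₂ = -0.3320 − 0.4808 = -0.8128 ≈ -0.81
exp(−rT) = exp(−0.01·1.25) = 0.9876
N(d₁) = N(-0.33) = 0.3707;  N(d₂) = N(-0.81) = 0.2090
C = 60·0.3707 − 80·0.9876·0.2090 = 22.2420 − 16.5127 = 5.7293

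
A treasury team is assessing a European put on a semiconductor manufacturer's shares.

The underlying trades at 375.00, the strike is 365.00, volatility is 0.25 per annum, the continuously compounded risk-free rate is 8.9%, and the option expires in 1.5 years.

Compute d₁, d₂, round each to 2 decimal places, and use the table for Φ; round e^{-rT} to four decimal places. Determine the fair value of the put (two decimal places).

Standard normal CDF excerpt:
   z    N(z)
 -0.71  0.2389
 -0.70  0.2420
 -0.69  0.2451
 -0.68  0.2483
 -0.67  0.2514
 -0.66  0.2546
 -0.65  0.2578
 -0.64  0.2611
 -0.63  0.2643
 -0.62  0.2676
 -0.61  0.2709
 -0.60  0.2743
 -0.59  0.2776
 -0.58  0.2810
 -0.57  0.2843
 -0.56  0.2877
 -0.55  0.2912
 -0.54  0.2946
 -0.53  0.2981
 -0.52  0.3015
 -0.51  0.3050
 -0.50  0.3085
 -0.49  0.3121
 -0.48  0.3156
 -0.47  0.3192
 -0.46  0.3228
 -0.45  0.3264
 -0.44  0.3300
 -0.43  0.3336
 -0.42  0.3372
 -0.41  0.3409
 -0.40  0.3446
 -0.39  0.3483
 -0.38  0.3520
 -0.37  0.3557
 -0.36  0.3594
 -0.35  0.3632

20.49

σ√T = 0.25 × 1.2247 = 0.3062
ln(S/K) + (r + σ²/2)T = ln(375/365) + (0.089 + 0.25²/2)·1.5 = 0.0270 + 0.1804 = 0.2074
d₁ = 0.2074 / 0.3062 = 0.6774 which rounds to 0.68
d₂ = d₁ − σ√T = 0.6774 − 0.3062 = 0.3712 which rounds to 0.37
e^(−rT) = e^(−0.089·1.5) = 0.8750
P = 365·0.8750·N(-0.37) − 375·N(-0.68) = 365·0.8750·0.3557 − 375·0.2483 = 113.6017 − 93.1125 = 20.4892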